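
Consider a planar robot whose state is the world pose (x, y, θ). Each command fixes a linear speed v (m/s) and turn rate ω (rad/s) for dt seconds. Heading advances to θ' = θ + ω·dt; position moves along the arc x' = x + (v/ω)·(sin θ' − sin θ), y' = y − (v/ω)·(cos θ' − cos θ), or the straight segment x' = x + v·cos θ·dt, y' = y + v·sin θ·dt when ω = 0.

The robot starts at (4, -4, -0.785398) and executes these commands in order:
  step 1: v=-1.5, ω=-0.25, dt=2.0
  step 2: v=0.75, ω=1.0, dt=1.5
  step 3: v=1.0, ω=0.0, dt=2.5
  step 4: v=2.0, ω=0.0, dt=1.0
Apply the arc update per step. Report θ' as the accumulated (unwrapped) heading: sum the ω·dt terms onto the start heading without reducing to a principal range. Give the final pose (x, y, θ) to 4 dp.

step 1: θ'=-1.2854 (R=6.0000) → pose (2.4853, -1.4466, -1.2854)
step 2: θ'=0.2146 (R=0.7500) → pose (3.3647, -1.9682, 0.2146)
step 3: θ'=0.2146 (straight) → pose (5.8074, -1.4358, 0.2146)
step 4: θ'=0.2146 (straight) → pose (7.7615, -1.0099, 0.2146)

(7.7615, -1.0099, 0.2146)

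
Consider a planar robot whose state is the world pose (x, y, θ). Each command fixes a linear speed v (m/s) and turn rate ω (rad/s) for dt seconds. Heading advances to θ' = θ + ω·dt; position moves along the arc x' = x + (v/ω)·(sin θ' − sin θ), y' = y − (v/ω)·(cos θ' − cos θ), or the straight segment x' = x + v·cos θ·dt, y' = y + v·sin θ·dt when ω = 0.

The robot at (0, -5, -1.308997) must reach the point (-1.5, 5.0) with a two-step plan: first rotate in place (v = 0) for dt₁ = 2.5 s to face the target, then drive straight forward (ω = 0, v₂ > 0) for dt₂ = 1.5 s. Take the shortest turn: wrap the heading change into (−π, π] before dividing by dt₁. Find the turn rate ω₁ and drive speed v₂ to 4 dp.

heading to target = atan2(5−-5, -1.5−0) = 1.7197
Δθ = wrap(1.7197 − -1.3090) = 3.0287; ω₁ = Δθ/dt₁ = 1.2115
distance = √((-1.5−0)² + (5−-5)²) = 10.1119; v₂ = distance/dt₂ = 6.7412

ω₁ = 1.2115, v₂ = 6.7412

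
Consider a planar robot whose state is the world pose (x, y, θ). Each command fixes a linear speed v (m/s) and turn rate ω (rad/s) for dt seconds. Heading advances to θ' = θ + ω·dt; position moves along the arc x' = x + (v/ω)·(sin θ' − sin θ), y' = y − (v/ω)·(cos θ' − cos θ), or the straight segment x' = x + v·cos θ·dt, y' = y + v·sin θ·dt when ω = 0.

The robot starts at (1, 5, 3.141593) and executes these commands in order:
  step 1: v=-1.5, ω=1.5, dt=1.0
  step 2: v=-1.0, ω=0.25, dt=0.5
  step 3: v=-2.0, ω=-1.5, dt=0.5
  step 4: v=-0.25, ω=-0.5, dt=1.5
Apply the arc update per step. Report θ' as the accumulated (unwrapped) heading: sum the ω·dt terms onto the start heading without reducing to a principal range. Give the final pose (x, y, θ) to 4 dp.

(2.6311, 7.5314, 3.2666)

step 1: θ'=4.6416 (R=-1.0000) → pose (1.9975, 5.9293, 4.6416)
step 2: θ'=4.7666 (R=-4.0000) → pose (2.0016, 6.4289, 4.7666)
step 3: θ'=4.0166 (R=1.3333) → pose (2.3096, 7.3558, 4.0166)
step 4: θ'=3.2666 (R=0.5000) → pose (2.6311, 7.5314, 3.2666)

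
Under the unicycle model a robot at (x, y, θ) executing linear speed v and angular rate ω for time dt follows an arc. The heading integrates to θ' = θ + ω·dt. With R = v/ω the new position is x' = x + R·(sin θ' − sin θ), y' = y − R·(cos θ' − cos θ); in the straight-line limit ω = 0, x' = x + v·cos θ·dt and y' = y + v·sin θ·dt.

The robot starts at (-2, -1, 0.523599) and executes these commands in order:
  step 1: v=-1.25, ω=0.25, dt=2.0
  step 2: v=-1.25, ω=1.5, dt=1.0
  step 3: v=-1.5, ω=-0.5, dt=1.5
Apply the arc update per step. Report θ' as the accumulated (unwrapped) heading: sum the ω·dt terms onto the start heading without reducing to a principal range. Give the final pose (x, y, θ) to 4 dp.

step 1: θ'=1.0236 (R=-5.0000) → pose (-3.7699, -2.7286, 1.0236)
step 2: θ'=2.5236 (R=-0.8333) → pose (-3.5411, -3.8414, 2.5236)
step 3: θ'=1.7736 (R=3.0000) → pose (-2.3408, -5.6823, 1.7736)

(-2.3408, -5.6823, 1.7736)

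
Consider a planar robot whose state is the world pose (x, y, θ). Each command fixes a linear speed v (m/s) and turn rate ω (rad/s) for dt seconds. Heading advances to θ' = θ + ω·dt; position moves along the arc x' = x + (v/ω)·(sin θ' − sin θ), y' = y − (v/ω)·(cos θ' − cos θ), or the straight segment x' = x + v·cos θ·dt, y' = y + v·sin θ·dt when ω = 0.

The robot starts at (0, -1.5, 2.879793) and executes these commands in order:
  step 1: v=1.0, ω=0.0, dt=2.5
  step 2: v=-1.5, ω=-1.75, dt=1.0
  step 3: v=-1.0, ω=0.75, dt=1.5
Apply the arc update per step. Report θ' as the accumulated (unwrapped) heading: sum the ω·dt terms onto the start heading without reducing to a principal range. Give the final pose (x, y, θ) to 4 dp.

step 1: θ'=2.8798 (straight) → pose (-2.4148, -0.8530, 2.8798)
step 2: θ'=1.1298 (R=0.8571) → pose (-1.8615, -2.0468, 1.1298)
step 3: θ'=2.2548 (R=-1.3333) → pose (-1.6892, -3.4584, 2.2548)

(-1.6892, -3.4584, 2.2548)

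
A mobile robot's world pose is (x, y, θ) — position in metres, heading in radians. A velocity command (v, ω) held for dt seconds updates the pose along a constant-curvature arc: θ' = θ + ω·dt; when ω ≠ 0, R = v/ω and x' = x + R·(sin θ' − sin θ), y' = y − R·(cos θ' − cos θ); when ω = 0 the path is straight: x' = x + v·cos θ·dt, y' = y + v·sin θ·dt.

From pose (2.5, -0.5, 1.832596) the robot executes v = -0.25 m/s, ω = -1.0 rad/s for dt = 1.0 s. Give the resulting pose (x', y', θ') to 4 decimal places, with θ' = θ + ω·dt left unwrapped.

(2.4434, -0.7329, 0.8326)

θ' = 1.8326 + -1.0·1.0 = 0.8326
R = v/ω = -0.25/-1.0 = 0.2500
x' = 2.5 + 0.2500·(sin 0.8326 − sin 1.8326) = 2.4434
y' = -0.5 − 0.2500·(cos 0.8326 − cos 1.8326) = -0.7329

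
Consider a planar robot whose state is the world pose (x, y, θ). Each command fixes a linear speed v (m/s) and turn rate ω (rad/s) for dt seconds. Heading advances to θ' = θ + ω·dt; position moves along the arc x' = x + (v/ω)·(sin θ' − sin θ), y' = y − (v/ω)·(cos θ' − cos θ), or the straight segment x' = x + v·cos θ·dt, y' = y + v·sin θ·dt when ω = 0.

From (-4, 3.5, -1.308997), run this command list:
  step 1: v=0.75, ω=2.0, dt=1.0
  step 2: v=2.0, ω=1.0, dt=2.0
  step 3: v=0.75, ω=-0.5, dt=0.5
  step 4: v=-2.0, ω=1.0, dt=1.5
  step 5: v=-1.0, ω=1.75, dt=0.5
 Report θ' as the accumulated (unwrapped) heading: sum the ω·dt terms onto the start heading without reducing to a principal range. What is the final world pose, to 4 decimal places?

(-1.2343, 7.4454, 4.8160)

step 1: θ'=0.6910 (R=0.3750) → pose (-3.3988, 3.3081, 0.6910)
step 2: θ'=2.6910 (R=2.0000) → pose (-3.8024, 6.6497, 2.6910)
step 3: θ'=2.4410 (R=-1.5000) → pose (-4.1162, 6.8533, 2.4410)
step 4: θ'=3.9410 (R=-2.0000) → pose (-1.3929, 6.9879, 3.9410)
step 5: θ'=4.8160 (R=-0.5714) → pose (-1.2343, 7.4454, 4.8160)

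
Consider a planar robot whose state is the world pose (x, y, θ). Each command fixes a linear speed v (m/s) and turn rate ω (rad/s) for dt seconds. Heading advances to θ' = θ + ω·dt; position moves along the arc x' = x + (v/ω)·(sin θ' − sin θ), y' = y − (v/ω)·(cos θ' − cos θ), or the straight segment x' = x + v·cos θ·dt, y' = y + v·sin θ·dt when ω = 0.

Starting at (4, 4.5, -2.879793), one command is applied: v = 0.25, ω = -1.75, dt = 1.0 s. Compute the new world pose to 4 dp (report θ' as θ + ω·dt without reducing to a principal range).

(3.8207, 4.6262, -4.6298)

θ' = -2.8798 + -1.75·1.0 = -4.6298
R = v/ω = 0.25/-1.75 = -0.1429
x' = 4 + -0.1429·(sin -4.6298 − sin -2.8798) = 3.8207
y' = 4.5 − -0.1429·(cos -4.6298 − cos -2.8798) = 4.6262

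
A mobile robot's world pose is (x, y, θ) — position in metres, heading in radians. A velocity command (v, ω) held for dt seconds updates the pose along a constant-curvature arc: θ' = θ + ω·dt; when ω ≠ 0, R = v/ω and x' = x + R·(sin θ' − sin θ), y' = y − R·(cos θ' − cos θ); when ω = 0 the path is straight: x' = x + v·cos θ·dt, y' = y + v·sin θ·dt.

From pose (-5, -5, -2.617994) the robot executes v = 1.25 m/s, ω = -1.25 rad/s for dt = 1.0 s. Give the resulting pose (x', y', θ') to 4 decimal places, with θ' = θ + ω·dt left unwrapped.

(-6.1642, -4.8815, -3.8680)

θ' = -2.6180 + -1.25·1.0 = -3.8680
R = v/ω = 1.25/-1.25 = -1.0000
x' = -5 + -1.0000·(sin -3.8680 − sin -2.6180) = -6.1642
y' = -5 − -1.0000·(cos -3.8680 − cos -2.6180) = -4.8815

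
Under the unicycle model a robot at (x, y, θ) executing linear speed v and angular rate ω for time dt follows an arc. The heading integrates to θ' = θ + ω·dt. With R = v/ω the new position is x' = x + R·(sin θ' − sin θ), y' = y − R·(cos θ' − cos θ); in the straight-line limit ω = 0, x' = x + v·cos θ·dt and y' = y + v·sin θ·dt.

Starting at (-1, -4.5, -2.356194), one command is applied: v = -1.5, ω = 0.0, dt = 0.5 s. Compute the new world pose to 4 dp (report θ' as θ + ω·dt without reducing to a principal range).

θ' = -2.3562 + 0.0·0.5 = -2.3562
ω = 0 → straight: x' = -1 + -1.5·cos(-2.3562)·0.5 = -0.4697
y' = -4.5 + -1.5·sin(-2.3562)·0.5 = -3.9697

(-0.4697, -3.9697, -2.3562)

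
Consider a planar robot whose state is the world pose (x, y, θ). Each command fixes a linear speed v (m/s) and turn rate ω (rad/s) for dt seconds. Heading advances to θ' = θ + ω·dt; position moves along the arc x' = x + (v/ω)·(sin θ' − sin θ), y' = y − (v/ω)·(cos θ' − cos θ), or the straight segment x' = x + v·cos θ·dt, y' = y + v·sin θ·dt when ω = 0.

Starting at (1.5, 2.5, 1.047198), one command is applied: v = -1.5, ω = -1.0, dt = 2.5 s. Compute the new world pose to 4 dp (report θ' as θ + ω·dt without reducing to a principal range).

(-1.2886, 3.0734, -1.4528)

θ' = 1.0472 + -1.0·2.5 = -1.4528
R = v/ω = -1.5/-1.0 = 1.5000
x' = 1.5 + 1.5000·(sin -1.4528 − sin 1.0472) = -1.2886
y' = 2.5 − 1.5000·(cos -1.4528 − cos 1.0472) = 3.0734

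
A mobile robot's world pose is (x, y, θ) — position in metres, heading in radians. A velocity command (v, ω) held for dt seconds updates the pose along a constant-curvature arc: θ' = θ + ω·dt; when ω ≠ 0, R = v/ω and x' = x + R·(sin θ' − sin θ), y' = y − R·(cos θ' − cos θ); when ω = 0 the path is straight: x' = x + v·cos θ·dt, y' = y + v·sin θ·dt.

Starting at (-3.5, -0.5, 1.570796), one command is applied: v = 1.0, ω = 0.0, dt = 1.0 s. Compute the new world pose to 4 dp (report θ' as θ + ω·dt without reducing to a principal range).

θ' = 1.5708 + 0.0·1.0 = 1.5708
ω = 0 → straight: x' = -3.5 + 1.0·cos(1.5708)·1.0 = -3.5000
y' = -0.5 + 1.0·sin(1.5708)·1.0 = 0.5000

(-3.5000, 0.5000, 1.5708)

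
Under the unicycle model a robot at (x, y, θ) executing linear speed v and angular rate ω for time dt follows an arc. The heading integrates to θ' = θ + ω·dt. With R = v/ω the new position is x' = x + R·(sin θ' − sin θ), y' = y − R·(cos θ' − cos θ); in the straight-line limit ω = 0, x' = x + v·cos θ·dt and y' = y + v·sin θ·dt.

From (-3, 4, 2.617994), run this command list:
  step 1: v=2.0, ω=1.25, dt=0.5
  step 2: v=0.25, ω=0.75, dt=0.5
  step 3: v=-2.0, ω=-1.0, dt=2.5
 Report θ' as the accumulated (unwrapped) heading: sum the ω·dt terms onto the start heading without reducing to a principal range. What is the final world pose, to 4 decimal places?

(-1.3655, 1.5185, 1.1180)

step 1: θ'=3.2430 (R=1.6000) → pose (-3.9620, 4.2061, 3.2430)
step 2: θ'=3.6180 (R=0.3333) → pose (-4.0811, 4.1707, 3.6180)
step 3: θ'=1.1180 (R=2.0000) → pose (-1.3655, 1.5185, 1.1180)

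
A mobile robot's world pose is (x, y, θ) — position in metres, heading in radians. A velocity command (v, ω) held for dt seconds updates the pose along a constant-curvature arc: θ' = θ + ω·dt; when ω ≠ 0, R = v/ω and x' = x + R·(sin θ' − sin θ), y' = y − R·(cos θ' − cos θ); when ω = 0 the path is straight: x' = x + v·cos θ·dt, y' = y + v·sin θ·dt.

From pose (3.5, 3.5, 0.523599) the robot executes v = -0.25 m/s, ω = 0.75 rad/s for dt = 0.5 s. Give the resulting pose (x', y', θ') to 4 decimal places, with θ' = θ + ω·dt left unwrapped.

(3.4058, 3.4189, 0.8986)

θ' = 0.5236 + 0.75·0.5 = 0.8986
R = v/ω = -0.25/0.75 = -0.3333
x' = 3.5 + -0.3333·(sin 0.8986 − sin 0.5236) = 3.4058
y' = 3.5 − -0.3333·(cos 0.8986 − cos 0.5236) = 3.4189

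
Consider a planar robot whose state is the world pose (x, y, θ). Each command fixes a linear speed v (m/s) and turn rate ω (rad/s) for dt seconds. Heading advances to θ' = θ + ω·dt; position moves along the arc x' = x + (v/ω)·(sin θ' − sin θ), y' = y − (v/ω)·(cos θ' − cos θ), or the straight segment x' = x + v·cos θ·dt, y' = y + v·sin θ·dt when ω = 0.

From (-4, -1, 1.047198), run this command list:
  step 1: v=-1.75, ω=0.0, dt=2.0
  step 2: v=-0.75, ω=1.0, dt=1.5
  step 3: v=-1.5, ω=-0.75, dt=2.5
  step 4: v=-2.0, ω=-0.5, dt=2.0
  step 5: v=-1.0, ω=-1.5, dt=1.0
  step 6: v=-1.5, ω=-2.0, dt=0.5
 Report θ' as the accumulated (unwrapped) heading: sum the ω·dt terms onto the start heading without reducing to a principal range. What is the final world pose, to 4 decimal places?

(-9.1100, -7.5832, -2.8278)

step 1: θ'=1.0472 (straight) → pose (-5.7500, -4.0311, 1.0472)
step 2: θ'=2.5472 (R=-0.7500) → pose (-5.5205, -5.0275, 2.5472)
step 3: θ'=0.6722 (R=2.0000) → pose (-5.3951, -8.2493, 0.6722)
step 4: θ'=-0.3278 (R=4.0000) → pose (-9.1738, -8.9065, -0.3278)
step 5: θ'=-1.8278 (R=0.6667) → pose (-9.6039, -8.1059, -1.8278)
step 6: θ'=-2.8278 (R=0.7500) → pose (-9.1100, -7.5832, -2.8278)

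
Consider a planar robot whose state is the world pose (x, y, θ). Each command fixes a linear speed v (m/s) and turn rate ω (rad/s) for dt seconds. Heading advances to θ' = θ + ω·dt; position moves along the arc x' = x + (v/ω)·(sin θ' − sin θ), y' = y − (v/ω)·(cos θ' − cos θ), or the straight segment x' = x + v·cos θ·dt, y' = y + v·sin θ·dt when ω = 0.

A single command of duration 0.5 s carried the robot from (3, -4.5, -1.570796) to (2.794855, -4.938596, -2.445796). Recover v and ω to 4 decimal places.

Δθ = -2.445796 − -1.570796 = -0.875000
ω = Δθ/dt = -0.875000/0.5 = -1.7500
R = −Δy/(cos θ' − cos θ) = -0.5714
v = R·ω = -0.5714·-1.7500 = 1.0000

v = 1.0000, ω = -1.7500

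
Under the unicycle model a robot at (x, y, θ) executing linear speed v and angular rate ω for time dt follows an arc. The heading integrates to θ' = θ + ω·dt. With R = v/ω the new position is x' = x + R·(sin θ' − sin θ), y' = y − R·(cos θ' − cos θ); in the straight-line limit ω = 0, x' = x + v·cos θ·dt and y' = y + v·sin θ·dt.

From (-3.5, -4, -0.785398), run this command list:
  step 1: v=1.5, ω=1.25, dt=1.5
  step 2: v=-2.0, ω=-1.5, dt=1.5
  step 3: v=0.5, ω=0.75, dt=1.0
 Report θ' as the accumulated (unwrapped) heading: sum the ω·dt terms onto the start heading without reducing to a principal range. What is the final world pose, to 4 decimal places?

(-3.6470, -3.9671, -0.4104)

step 1: θ'=1.0896 (R=1.2000) → pose (-1.5877, -3.7069, 1.0896)
step 2: θ'=-1.1604 (R=1.3333) → pose (-3.9923, -3.6217, -1.1604)
step 3: θ'=-0.4104 (R=0.6667) → pose (-3.6470, -3.9671, -0.4104)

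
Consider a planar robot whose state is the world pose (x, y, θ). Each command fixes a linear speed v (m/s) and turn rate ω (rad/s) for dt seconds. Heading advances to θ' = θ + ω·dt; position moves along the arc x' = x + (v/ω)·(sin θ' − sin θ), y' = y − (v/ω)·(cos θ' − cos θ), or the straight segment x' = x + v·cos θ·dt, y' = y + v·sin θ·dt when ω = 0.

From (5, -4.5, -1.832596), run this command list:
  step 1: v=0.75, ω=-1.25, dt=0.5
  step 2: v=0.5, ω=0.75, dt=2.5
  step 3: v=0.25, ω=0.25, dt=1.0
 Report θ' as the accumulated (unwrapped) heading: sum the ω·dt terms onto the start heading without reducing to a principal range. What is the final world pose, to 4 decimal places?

step 1: θ'=-2.4576 (R=-0.6000) → pose (4.7996, -4.8097, -2.4576)
step 2: θ'=-0.5826 (R=0.6667) → pose (4.8541, -5.8831, -0.5826)
step 3: θ'=-0.3326 (R=1.0000) → pose (5.0777, -5.9933, -0.3326)

(5.0777, -5.9933, -0.3326)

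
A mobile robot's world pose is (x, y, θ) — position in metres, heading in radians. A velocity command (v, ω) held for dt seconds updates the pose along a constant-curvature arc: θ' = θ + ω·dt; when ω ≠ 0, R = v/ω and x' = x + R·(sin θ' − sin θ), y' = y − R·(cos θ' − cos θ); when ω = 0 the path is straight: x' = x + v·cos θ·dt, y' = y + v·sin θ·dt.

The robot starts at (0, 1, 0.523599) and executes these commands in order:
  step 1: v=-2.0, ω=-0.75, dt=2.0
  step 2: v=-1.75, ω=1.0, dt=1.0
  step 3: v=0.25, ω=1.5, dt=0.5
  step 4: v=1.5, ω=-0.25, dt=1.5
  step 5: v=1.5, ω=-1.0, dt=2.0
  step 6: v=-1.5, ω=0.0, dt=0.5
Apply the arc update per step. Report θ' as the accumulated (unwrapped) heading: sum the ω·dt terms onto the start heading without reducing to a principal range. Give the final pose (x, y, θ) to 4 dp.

(-0.9533, 3.1915, -1.6014)

step 1: θ'=-0.9764 (R=2.6667) → pose (-3.5426, 1.8160, -0.9764)
step 2: θ'=0.0236 (R=-1.7500) → pose (-5.0338, 2.5855, 0.0236)
step 3: θ'=0.7736 (R=0.1667) → pose (-4.9213, 2.6329, 0.7736)
step 4: θ'=0.3986 (R=-6.0000) → pose (-3.0577, 3.8702, 0.3986)
step 5: θ'=-1.6014 (R=-1.5000) → pose (-0.9763, 2.4419, -1.6014)
step 6: θ'=-1.6014 (straight) → pose (-0.9533, 3.1915, -1.6014)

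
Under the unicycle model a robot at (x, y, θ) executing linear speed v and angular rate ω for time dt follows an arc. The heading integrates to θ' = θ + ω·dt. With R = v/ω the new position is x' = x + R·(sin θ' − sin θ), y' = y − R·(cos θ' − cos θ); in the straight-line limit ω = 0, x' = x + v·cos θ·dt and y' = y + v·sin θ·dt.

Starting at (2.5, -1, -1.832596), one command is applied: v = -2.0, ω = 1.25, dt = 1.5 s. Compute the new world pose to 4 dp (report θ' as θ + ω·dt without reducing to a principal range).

θ' = -1.8326 + 1.25·1.5 = 0.0424
R = v/ω = -2.0/1.25 = -1.6000
x' = 2.5 + -1.6000·(sin 0.0424 − sin -1.8326) = 0.8867
y' = -1 − -1.6000·(cos 0.0424 − cos -1.8326) = 1.0127

(0.8867, 1.0127, 0.0424)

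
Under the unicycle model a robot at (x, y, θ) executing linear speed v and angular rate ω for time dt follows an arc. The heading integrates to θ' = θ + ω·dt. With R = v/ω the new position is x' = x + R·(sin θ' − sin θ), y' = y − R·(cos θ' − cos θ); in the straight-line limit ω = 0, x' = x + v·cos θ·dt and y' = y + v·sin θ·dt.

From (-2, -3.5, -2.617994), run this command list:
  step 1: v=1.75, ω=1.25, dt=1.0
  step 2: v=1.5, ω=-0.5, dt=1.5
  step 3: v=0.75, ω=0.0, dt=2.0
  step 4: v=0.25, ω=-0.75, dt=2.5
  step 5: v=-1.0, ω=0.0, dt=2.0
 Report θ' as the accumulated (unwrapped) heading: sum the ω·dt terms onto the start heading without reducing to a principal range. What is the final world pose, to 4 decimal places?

step 1: θ'=-1.3680 (R=1.4000) → pose (-2.6713, -4.9944, -1.3680)
step 2: θ'=-2.1180 (R=-3.0000) → pose (-3.0479, -7.1596, -2.1180)
step 3: θ'=-2.1180 (straight) → pose (-3.8283, -8.4405, -2.1180)
step 4: θ'=-3.9930 (R=-0.3333) → pose (-4.3637, -8.4867, -3.9930)
step 5: θ'=-3.9930 (straight) → pose (-3.0459, -9.9911, -3.9930)

(-3.0459, -9.9911, -3.9930)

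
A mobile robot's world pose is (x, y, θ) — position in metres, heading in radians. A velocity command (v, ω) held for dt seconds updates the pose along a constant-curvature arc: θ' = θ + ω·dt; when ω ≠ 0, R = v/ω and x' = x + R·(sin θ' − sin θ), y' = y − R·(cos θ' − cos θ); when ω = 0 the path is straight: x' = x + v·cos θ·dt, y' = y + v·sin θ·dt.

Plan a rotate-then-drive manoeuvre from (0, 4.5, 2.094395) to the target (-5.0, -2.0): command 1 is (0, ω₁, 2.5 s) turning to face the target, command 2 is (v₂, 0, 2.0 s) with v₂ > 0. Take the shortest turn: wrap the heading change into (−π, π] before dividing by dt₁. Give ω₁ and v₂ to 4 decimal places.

ω₁ = 0.7849, v₂ = 4.1003

heading to target = atan2(-2−4.5, -5−0) = -2.2265
Δθ = wrap(-2.2265 − 2.0944) = 1.9623; ω₁ = Δθ/dt₁ = 0.7849
distance = √((-5−0)² + (-2−4.5)²) = 8.2006; v₂ = distance/dt₂ = 4.1003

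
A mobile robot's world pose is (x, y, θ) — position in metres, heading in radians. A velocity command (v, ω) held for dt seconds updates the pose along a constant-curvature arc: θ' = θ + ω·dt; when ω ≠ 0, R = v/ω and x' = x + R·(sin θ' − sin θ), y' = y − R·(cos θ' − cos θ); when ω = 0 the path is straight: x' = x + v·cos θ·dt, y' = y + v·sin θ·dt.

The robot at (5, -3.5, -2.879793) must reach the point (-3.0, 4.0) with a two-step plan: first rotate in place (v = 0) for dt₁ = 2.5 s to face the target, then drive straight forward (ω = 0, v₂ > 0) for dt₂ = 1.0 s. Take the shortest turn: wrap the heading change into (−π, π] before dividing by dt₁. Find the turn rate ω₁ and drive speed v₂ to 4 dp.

ω₁ = -0.4060, v₂ = 10.9659

heading to target = atan2(4−-3.5, -3−5) = 2.3884
Δθ = wrap(2.3884 − -2.8798) = -1.0150; ω₁ = Δθ/dt₁ = -0.4060
distance = √((-3−5)² + (4−-3.5)²) = 10.9659; v₂ = distance/dt₂ = 10.9659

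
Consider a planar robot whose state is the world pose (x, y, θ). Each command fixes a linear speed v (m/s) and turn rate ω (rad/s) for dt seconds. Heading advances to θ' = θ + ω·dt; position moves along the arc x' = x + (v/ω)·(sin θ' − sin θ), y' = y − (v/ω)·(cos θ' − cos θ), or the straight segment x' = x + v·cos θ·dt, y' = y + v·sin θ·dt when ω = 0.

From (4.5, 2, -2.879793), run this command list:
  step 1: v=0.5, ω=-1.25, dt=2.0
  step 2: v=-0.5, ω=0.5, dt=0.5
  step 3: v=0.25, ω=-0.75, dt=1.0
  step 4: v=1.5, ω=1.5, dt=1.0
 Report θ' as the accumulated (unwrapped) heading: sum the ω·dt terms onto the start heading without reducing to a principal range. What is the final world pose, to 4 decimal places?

(4.6801, 3.8381, -4.3798)

step 1: θ'=-5.3798 (R=-0.4000) → pose (4.0823, 2.6339, -5.3798)
step 2: θ'=-5.1298 (R=-1.0000) → pose (3.9536, 2.4204, -5.1298)
step 3: θ'=-5.8798 (R=-0.3333) → pose (4.1275, 2.5918, -5.8798)
step 4: θ'=-4.3798 (R=1.0000) → pose (4.6801, 3.8381, -4.3798)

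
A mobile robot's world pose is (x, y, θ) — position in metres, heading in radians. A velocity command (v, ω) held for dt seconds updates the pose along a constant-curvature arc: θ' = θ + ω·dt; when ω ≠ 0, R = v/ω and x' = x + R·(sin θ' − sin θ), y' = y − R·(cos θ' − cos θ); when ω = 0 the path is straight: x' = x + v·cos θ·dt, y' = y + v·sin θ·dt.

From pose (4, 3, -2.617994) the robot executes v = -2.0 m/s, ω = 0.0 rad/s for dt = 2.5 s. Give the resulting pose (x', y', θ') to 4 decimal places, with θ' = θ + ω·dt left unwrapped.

θ' = -2.6180 + 0.0·2.5 = -2.6180
ω = 0 → straight: x' = 4 + -2.0·cos(-2.6180)·2.5 = 8.3301
y' = 3 + -2.0·sin(-2.6180)·2.5 = 5.5000

(8.3301, 5.5000, -2.6180)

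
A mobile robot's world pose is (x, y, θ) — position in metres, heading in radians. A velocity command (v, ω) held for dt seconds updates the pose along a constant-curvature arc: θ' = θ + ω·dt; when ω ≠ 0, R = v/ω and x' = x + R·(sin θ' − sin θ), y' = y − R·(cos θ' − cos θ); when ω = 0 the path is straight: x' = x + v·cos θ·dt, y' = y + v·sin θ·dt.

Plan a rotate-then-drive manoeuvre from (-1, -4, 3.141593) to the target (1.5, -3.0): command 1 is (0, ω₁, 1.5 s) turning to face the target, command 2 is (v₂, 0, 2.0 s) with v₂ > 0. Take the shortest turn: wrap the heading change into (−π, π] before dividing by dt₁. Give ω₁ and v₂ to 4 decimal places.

ω₁ = -1.8407, v₂ = 1.3463

heading to target = atan2(-3−-4, 1.5−-1) = 0.3805
Δθ = wrap(0.3805 − 3.1416) = -2.7611; ω₁ = Δθ/dt₁ = -1.8407
distance = √((1.5−-1)² + (-3−-4)²) = 2.6926; v₂ = distance/dt₂ = 1.3463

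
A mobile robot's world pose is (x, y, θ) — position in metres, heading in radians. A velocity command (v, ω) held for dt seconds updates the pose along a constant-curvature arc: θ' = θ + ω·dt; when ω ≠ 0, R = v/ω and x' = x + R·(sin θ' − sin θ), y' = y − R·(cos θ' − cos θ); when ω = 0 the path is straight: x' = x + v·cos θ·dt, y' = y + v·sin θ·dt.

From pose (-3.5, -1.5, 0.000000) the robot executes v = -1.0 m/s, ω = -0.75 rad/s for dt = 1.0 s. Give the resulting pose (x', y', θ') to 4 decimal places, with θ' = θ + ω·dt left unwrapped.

(-4.4089, -1.1423, -0.7500)

θ' = 0.0000 + -0.75·1.0 = -0.7500
R = v/ω = -1.0/-0.75 = 1.3333
x' = -3.5 + 1.3333·(sin -0.7500 − sin 0.0000) = -4.4089
y' = -1.5 − 1.3333·(cos -0.7500 − cos 0.0000) = -1.1423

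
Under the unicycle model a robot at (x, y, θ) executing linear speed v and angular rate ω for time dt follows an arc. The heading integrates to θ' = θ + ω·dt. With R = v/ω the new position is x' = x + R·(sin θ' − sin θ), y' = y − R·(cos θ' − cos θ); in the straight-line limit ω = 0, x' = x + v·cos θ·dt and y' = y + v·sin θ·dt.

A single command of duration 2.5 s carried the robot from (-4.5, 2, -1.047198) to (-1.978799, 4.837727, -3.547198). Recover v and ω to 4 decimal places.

v = -2.0000, ω = -1.0000

Δθ = -3.547198 − -1.047198 = -2.500000
ω = Δθ/dt = -2.500000/2.5 = -1.0000
R = −Δy/(cos θ' − cos θ) = 2.0000
v = R·ω = 2.0000·-1.0000 = -2.0000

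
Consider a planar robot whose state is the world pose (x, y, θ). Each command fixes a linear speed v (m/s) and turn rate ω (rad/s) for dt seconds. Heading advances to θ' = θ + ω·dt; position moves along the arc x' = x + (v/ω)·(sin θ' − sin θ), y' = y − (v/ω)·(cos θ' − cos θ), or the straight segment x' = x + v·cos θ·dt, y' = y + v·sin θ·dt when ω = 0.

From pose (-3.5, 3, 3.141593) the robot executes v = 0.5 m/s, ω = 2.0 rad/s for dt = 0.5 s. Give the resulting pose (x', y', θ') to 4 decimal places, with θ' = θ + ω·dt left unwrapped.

(-3.7104, 2.8851, 4.1416)

θ' = 3.1416 + 2.0·0.5 = 4.1416
R = v/ω = 0.5/2.0 = 0.2500
x' = -3.5 + 0.2500·(sin 4.1416 − sin 3.1416) = -3.7104
y' = 3 − 0.2500·(cos 4.1416 − cos 3.1416) = 2.8851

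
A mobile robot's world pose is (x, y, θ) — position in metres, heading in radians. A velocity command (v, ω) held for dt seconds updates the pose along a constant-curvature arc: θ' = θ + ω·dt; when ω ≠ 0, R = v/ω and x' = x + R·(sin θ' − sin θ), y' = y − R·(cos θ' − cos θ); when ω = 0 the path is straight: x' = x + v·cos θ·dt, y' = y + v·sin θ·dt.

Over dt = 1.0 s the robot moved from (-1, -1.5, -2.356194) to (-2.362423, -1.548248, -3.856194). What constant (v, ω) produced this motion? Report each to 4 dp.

v = 1.5000, ω = -1.5000

Δθ = -3.856194 − -2.356194 = -1.500000
ω = Δθ/dt = -1.500000/1.0 = -1.5000
R = Δx/(sin θ' − sin θ) = -1.0000
v = R·ω = -1.0000·-1.5000 = 1.5000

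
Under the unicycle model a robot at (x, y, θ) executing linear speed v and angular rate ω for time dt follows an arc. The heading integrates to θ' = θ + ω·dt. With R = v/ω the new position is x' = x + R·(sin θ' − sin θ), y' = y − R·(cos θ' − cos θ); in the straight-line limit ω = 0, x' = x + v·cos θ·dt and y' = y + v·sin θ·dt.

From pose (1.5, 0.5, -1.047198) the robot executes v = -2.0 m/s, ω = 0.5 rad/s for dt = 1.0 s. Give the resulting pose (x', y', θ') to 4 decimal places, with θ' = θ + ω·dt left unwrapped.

(0.1171, 1.9159, -0.5472)

θ' = -1.0472 + 0.5·1.0 = -0.5472
R = v/ω = -2.0/0.5 = -4.0000
x' = 1.5 + -4.0000·(sin -0.5472 − sin -1.0472) = 0.1171
y' = 0.5 − -4.0000·(cos -0.5472 − cos -1.0472) = 1.9159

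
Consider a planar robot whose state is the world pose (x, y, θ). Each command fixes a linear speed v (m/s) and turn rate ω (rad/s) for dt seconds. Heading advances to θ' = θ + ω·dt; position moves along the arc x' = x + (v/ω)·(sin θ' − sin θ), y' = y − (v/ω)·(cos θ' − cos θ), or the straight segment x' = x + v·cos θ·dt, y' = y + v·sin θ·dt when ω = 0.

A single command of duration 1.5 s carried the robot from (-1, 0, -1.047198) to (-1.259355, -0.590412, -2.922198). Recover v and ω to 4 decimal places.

Δθ = -2.922198 − -1.047198 = -1.875000
ω = Δθ/dt = -1.875000/1.5 = -1.2500
R = −Δy/(cos θ' − cos θ) = -0.4000
v = R·ω = -0.4000·-1.2500 = 0.5000

v = 0.5000, ω = -1.2500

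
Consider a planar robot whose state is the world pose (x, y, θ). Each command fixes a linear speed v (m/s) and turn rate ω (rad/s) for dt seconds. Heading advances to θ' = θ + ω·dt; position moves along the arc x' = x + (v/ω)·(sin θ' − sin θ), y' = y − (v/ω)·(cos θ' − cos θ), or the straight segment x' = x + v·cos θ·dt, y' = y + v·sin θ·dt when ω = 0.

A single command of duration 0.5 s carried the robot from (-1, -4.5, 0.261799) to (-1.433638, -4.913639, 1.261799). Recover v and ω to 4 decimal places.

v = -1.2500, ω = 2.0000

Δθ = 1.261799 − 0.261799 = 1.000000
ω = Δθ/dt = 1.000000/0.5 = 2.0000
R = Δx/(sin θ' − sin θ) = -0.6250
v = R·ω = -0.6250·2.0000 = -1.2500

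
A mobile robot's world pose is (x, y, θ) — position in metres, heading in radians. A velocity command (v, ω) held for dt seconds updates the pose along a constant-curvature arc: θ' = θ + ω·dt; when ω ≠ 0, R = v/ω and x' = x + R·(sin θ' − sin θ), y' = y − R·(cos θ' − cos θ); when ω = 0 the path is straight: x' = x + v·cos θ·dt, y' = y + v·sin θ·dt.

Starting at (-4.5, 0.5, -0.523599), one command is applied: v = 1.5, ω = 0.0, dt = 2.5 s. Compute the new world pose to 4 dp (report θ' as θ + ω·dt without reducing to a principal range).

(-1.2524, -1.3750, -0.5236)

θ' = -0.5236 + 0.0·2.5 = -0.5236
ω = 0 → straight: x' = -4.5 + 1.5·cos(-0.5236)·2.5 = -1.2524
y' = 0.5 + 1.5·sin(-0.5236)·2.5 = -1.3750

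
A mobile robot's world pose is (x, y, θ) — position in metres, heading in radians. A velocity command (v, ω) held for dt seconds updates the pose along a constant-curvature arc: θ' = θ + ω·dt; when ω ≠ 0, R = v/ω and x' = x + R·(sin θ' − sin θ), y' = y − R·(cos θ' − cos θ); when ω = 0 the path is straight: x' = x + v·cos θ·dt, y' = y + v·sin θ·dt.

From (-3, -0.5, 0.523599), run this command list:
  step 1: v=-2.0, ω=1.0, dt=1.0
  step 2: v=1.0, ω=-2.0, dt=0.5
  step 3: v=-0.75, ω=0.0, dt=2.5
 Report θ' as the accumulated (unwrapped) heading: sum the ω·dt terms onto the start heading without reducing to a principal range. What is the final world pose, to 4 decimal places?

step 1: θ'=1.5236 (R=-2.0000) → pose (-3.9978, -2.1377, 1.5236)
step 2: θ'=0.5236 (R=-0.5000) → pose (-3.7483, -1.7283, 0.5236)
step 3: θ'=0.5236 (straight) → pose (-5.3721, -2.6658, 0.5236)

(-5.3721, -2.6658, 0.5236)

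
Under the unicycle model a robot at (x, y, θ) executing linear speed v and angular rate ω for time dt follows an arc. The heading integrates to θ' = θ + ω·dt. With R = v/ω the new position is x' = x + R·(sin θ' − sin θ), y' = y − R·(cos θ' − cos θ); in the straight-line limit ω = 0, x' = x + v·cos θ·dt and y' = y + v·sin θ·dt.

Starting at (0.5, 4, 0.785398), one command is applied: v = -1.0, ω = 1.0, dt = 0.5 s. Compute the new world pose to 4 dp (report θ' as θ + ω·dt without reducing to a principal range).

(0.2476, 3.5744, 1.2854)

θ' = 0.7854 + 1.0·0.5 = 1.2854
R = v/ω = -1.0/1.0 = -1.0000
x' = 0.5 + -1.0000·(sin 1.2854 − sin 0.7854) = 0.2476
y' = 4 − -1.0000·(cos 1.2854 − cos 0.7854) = 3.5744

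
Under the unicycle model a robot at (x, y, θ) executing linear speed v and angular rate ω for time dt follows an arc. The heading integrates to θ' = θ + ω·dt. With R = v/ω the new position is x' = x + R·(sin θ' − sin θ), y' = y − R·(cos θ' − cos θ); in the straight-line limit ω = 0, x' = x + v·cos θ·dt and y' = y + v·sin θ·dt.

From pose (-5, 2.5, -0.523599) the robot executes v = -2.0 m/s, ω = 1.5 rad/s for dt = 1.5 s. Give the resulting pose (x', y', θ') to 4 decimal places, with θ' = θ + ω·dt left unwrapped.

θ' = -0.5236 + 1.5·1.5 = 1.7264
R = v/ω = -2.0/1.5 = -1.3333
x' = -5 + -1.3333·(sin 1.7264 − sin -0.5236) = -6.9839
y' = 2.5 − -1.3333·(cos 1.7264 − cos -0.5236) = 1.1387

(-6.9839, 1.1387, 1.7264)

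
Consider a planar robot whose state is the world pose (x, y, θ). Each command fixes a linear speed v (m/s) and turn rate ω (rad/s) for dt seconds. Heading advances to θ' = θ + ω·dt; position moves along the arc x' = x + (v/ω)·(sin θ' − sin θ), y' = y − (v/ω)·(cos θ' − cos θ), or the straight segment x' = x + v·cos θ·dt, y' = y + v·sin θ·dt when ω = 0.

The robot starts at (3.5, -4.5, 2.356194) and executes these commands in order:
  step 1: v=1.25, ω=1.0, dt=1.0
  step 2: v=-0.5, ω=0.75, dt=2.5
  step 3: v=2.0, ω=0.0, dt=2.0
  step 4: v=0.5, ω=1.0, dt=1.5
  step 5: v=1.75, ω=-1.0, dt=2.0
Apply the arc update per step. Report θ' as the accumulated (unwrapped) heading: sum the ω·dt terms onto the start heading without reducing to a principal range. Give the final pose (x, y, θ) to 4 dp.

step 1: θ'=3.3562 (R=1.2500) → pose (2.3499, -4.1626, 3.3562)
step 2: θ'=5.2312 (R=-0.6667) → pose (2.7869, -3.1806, 5.2312)
step 3: θ'=5.2312 (straight) → pose (4.7703, -6.6543, 5.2312)
step 4: θ'=6.7312 (R=0.5000) → pose (5.4211, -6.8570, 6.7312)
step 5: θ'=4.7312 (R=-1.7500) → pose (7.9288, -8.4014, 4.7312)

(7.9288, -8.4014, 4.7312)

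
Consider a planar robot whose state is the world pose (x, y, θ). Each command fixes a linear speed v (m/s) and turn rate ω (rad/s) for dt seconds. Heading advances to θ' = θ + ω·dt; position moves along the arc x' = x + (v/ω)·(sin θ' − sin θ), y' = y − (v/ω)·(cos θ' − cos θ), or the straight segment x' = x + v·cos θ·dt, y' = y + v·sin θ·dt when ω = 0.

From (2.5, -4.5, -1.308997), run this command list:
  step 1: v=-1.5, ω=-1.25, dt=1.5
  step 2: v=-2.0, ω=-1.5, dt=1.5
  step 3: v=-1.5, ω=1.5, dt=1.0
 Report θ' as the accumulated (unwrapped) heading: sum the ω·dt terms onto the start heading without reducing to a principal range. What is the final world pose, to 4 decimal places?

(4.6932, -6.5661, -3.9340)

step 1: θ'=-3.1840 (R=1.2000) → pose (3.7100, -2.9905, -3.1840)
step 2: θ'=-5.4340 (R=1.3333) → pose (4.6545, -5.2034, -5.4340)
step 3: θ'=-3.9340 (R=-1.0000) → pose (4.6932, -6.5661, -3.9340)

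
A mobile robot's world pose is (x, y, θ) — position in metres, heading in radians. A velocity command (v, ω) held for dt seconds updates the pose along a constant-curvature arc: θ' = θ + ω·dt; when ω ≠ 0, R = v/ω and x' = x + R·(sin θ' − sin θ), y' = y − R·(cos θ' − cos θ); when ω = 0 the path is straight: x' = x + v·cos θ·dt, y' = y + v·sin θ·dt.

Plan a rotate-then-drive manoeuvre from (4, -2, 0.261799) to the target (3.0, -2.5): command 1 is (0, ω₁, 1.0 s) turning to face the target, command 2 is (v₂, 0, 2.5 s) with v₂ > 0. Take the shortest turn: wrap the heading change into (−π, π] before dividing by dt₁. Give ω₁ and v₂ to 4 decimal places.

heading to target = atan2(-2.5−-2, 3−4) = -2.6779
Δθ = wrap(-2.6779 − 0.2618) = -2.9397; ω₁ = Δθ/dt₁ = -2.9397
distance = √((3−4)² + (-2.5−-2)²) = 1.1180; v₂ = distance/dt₂ = 0.4472

ω₁ = -2.9397, v₂ = 0.4472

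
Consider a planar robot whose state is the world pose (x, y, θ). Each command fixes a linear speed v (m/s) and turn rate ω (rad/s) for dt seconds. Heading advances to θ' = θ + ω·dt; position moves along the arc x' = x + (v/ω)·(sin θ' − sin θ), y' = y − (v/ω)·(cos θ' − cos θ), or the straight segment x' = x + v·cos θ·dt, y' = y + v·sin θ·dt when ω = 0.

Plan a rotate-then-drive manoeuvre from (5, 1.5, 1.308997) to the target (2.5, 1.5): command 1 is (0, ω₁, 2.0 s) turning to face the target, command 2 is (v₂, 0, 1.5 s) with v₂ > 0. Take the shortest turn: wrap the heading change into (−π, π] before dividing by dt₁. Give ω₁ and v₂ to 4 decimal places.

heading to target = atan2(1.5−1.5, 2.5−5) = 3.1416
Δθ = wrap(3.1416 − 1.3090) = 1.8326; ω₁ = Δθ/dt₁ = 0.9163
distance = √((2.5−5)² + (1.5−1.5)²) = 2.5000; v₂ = distance/dt₂ = 1.6667

ω₁ = 0.9163, v₂ = 1.6667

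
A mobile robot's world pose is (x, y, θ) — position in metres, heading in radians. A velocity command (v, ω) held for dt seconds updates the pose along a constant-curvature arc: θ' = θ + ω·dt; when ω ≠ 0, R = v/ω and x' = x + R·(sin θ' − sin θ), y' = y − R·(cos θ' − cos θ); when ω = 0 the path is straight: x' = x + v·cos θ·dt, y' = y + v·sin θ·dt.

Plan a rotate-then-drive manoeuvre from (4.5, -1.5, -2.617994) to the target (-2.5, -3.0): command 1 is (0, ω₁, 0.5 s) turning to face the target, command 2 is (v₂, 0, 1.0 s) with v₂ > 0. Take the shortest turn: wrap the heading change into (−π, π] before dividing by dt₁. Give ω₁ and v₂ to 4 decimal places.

ω₁ = -0.6250, v₂ = 7.1589

heading to target = atan2(-3−-1.5, -2.5−4.5) = -2.9305
Δθ = wrap(-2.9305 − -2.6180) = -0.3125; ω₁ = Δθ/dt₁ = -0.6250
distance = √((-2.5−4.5)² + (-3−-1.5)²) = 7.1589; v₂ = distance/dt₂ = 7.1589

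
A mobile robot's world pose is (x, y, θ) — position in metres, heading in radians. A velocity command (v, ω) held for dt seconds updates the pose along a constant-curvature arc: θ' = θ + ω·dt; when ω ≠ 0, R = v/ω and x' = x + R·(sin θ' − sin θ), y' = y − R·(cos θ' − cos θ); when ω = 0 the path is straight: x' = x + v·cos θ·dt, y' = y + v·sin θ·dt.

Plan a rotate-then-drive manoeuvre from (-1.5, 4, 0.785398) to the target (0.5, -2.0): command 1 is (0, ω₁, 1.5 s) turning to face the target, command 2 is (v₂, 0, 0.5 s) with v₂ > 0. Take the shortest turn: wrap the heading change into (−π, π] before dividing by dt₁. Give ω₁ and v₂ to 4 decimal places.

ω₁ = -1.3563, v₂ = 12.6491

heading to target = atan2(-2−4, 0.5−-1.5) = -1.2490
Δθ = wrap(-1.2490 − 0.7854) = -2.0344; ω₁ = Δθ/dt₁ = -1.3563
distance = √((0.5−-1.5)² + (-2−4)²) = 6.3246; v₂ = distance/dt₂ = 12.6491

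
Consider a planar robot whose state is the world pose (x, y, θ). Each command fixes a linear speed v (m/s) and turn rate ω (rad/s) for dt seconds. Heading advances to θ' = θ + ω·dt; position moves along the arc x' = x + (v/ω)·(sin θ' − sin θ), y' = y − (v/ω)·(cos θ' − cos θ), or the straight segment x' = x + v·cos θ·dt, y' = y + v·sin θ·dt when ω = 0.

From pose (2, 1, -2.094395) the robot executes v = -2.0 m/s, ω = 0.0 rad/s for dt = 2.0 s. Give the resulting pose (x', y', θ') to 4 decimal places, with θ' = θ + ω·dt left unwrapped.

(4.0000, 4.4641, -2.0944)

θ' = -2.0944 + 0.0·2.0 = -2.0944
ω = 0 → straight: x' = 2 + -2.0·cos(-2.0944)·2.0 = 4.0000
y' = 1 + -2.0·sin(-2.0944)·2.0 = 4.4641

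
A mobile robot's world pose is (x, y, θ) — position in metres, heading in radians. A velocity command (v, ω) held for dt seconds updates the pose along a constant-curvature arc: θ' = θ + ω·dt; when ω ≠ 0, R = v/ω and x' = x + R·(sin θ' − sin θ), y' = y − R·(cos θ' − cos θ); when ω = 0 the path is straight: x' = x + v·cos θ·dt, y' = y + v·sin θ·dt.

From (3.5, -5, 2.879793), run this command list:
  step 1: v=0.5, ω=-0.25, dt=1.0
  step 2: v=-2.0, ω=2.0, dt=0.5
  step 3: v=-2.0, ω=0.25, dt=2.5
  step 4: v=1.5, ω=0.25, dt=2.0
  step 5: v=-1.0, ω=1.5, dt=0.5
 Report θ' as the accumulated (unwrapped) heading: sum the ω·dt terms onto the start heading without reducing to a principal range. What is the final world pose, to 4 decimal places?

(6.6117, -3.7508, 5.5048)

step 1: θ'=2.6298 (R=-2.0000) → pose (3.0381, -4.8119, 2.6298)
step 2: θ'=3.6298 (R=-1.0000) → pose (3.9969, -4.8232, 3.6298)
step 3: θ'=4.2548 (R=-8.0000) → pose (7.4216, -1.2921, 4.2548)
step 4: θ'=4.7548 (R=6.0000) → pose (6.8097, -4.1972, 4.7548)
step 5: θ'=5.5048 (R=-0.6667) → pose (6.6117, -3.7508, 5.5048)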